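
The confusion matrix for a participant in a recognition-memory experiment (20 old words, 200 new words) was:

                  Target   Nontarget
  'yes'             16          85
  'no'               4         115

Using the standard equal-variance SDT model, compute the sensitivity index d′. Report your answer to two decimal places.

H = 16/20 = 0.8000
FA = 85/200 = 0.4250
z(H) = z(0.8000) = 0.8416
z(FA) = z(0.4250) = -0.1891
d' = z(H) − z(FA) = 0.8416 − (-0.1891) = 1.0307

d′ = 1.03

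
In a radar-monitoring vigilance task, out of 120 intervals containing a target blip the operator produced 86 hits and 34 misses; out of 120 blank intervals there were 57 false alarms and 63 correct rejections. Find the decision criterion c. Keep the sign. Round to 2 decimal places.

H = 86/120 = 0.7167
FA = 57/120 = 0.4750
Φ⁻¹(H) = 0.5731
Φ⁻¹(FA) = -0.0627
c = −½·[z(H) + z(FA)] = −0.5 × (0.5731 + (-0.0627)) = -0.2552

c = -0.26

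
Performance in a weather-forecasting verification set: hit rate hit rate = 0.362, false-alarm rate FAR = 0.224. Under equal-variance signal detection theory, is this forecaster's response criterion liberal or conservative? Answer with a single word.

z(H) = -0.353, z(FA) = -0.759
c = −½·(z(H) + z(FA)) = 0.556
c > 0 → conservative criterion (biased toward responding “no”).

conservative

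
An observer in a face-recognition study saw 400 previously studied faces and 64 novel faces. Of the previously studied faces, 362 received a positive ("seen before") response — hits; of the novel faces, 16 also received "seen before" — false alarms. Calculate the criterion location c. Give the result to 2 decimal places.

c = -0.32

H = 362/400 = 0.9050
FA = 16/64 = 0.2500
z(H) = 1.3106
z(FA) = -0.6745
c = −½·[z(H) + z(FA)] = −0.5 × (1.3106 + (-0.6745)) = -0.31805
c < 0: the observer has a liberal response bias.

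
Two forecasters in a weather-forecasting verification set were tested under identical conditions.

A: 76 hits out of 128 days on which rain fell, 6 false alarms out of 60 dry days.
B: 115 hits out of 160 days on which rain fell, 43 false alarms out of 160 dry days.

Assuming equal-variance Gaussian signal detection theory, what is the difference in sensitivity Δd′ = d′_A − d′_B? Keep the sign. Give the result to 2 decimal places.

A: z(0.5938) = 0.237, z(0.1000) = -1.282, d' = 1.519
B: z(0.7188) = 0.579, z(0.2687) = -0.617, d' = 1.196
Δd' = d'_A − d'_B = 1.519 − 1.196 = 0.323
A has the higher sensitivity.

Δd′ = 0.32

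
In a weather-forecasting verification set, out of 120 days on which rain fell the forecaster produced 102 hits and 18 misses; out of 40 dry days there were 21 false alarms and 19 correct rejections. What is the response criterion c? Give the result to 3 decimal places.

c = -0.550

H = 102/120 = 0.8500
FA = 21/40 = 0.5250
z(H) = 1.0364
z(FA) = 0.0627
c = −½·[z(H) + z(FA)] = −0.5 × (1.0364 + 0.0627) = -0.54955
c < 0: the forecaster has a liberal response bias.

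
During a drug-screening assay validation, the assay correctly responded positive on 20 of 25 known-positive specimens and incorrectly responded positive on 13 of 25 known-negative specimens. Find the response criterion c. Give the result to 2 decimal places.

H = 20/25 = 0.8000
FA = 13/25 = 0.5200
z(H) = z(0.8000) = 0.842
z(FA) = z(0.5200) = 0.050
c = −½·[z(H) + z(FA)] = −0.5 × (0.842 + 0.050) = -0.446
c < 0: the assay has a liberal response bias.

c = -0.45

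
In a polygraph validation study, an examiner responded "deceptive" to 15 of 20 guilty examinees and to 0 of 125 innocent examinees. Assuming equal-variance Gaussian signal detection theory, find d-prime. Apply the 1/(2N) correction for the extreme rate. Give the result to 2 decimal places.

The false-alarm rate is 0/125 = 0, so apply the 1/(2N) correction: FA → 1/(2·125) = 0.00400.
z(H) = z(0.75000) = 0.674
z(FA) = z(0.00400) = -2.652
d' = 0.674 − (-2.652) = 3.326

d-prime = 3.33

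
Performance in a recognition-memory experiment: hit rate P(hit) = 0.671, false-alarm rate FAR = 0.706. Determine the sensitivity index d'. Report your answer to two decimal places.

d' = -0.10

z(H) = 0.443
z(FA) = 0.542
d' = z(H) − z(FA) = 0.443 − 0.542 = -0.099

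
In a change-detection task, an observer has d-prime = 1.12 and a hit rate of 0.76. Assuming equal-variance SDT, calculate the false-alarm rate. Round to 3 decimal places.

z(hit rate) = z(0.76) = 0.7063
z(FA) = z(H) − d' = 0.7063 − 1.12 = -0.4137
false-alarm rate = Φ(-0.4137) = 0.3395

false-alarm rate = 0.340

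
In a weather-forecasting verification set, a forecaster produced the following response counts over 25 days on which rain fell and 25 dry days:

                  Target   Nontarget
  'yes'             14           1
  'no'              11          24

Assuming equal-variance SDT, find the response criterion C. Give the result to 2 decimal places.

C = 0.80

H = 14/25 = 0.5600
FA = 1/25 = 0.0400
Φ⁻¹(H) = 0.1510
Φ⁻¹(FA) = -1.7507
c = −½·[z(H) + z(FA)] = −0.5 × (0.1510 + (-1.7507)) = 0.79985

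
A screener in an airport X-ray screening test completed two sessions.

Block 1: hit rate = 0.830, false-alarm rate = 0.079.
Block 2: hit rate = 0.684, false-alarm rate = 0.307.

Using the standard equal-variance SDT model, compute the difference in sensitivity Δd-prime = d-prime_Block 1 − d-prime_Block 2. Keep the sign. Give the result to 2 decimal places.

Block 1: z(0.830) = 0.954, z(0.079) = -1.412, d' = 2.366
Block 2: z(0.684) = 0.479, z(0.307) = -0.504, d' = 0.983
Δd' = d'_Block 1 − d'_Block 2 = 2.366 − 0.983 = 1.383
Block 1 has the higher sensitivity.

Δd-prime = 1.38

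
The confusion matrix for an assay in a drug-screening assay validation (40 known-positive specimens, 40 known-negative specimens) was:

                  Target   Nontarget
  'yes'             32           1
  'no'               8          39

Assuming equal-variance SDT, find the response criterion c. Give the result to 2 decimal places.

c = 0.56

H = 32/40 = 0.8000
FA = 1/40 = 0.0250
Φ⁻¹(0.8000) = 0.842, Φ⁻¹(0.0250) = -1.960
c = −½·[z(H) + z(FA)] = −0.5 × (0.842 + (-1.960)) = 0.559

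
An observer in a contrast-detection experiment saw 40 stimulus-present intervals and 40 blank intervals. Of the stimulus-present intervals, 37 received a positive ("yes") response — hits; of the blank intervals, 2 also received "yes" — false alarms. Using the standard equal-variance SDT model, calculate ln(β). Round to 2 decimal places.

H = 37/40 = 0.9250
FA = 2/40 = 0.0500
Φ⁻¹(H) = Φ⁻¹(0.9250) = 1.440
Φ⁻¹(FA) = Φ⁻¹(0.0500) = -1.645
ln β = −½·[z(H)² − z(FA)²] = −0.5 × (2.074 − 2.706) = 0.316

ln β = 0.32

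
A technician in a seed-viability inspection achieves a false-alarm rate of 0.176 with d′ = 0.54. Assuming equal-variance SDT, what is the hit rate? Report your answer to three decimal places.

z(false-alarm rate) = z(0.176) = -0.9307
z(H) = z(FA) + d' = -0.9307 + 0.54 = -0.3907
hit rate = Φ(-0.3907) = 0.3480

hit rate = 0.348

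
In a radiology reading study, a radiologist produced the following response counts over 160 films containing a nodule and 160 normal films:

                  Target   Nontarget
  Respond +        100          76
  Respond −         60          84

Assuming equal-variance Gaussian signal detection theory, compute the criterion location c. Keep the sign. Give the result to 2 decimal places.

H = 100/160 = 0.6250
FA = 76/160 = 0.4750
Φ⁻¹(H) = 0.3186
Φ⁻¹(FA) = -0.0627
c = −½·[z(H) + z(FA)] = −0.5 × (0.3186 + (-0.0627)) = -0.12795
c < 0: the radiologist has a liberal response bias.

c = -0.13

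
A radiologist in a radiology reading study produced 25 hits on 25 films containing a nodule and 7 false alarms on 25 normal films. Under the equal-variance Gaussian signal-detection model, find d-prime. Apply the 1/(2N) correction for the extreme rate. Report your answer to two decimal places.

d-prime = 2.64

The hit rate is 25/25 = 1, so apply the 1/(2N) correction: H → 1 − 1/(2·25) = 0.98000.
z(H) = z(0.98000) = 2.054
z(FA) = z(0.28000) = -0.583
d' = 2.054 − (-0.583) = 2.637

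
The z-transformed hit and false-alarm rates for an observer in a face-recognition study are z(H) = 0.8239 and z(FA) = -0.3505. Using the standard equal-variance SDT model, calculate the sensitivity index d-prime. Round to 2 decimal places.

d-prime = 1.17

d' = z(H) − z(FA) = 0.8239 − (-0.3505) = 1.1744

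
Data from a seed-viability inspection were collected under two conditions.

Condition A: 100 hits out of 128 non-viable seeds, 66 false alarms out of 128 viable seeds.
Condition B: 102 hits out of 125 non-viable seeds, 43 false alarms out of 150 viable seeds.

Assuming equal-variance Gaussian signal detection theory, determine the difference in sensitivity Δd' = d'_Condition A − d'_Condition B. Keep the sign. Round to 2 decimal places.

Condition A: z(0.7812) = 0.776, z(0.5156) = 0.039, d' = 0.737
Condition B: z(0.8160) = 0.900, z(0.2867) = -0.563, d' = 1.463
Δd' = d'_Condition A − d'_Condition B = 0.737 − 1.463 = -0.726
Condition B has the higher sensitivity.

Δd' = -0.73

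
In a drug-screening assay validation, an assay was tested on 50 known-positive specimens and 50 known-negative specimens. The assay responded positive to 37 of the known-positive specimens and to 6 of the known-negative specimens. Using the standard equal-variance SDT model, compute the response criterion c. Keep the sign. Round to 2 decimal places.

c = 0.27

H = 37/50 = 0.7400
FA = 6/50 = 0.1200
z(H) = z(0.7400) = 0.6433
z(FA) = z(0.1200) = -1.1750
c = −½·[z(H) + z(FA)] = −0.5 × (0.6433 + (-1.1750)) = 0.26585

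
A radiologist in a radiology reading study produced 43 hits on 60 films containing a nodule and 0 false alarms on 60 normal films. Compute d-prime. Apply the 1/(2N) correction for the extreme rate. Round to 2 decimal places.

d-prime = 2.97

The false-alarm rate is 0/60 = 0, so apply the 1/(2N) correction: FA → 1/(2·60) = 0.00833.
z(H) = z(0.71667) = 0.573
z(FA) = z(0.00833) = -2.394
d' = 0.573 − (-2.394) = 2.967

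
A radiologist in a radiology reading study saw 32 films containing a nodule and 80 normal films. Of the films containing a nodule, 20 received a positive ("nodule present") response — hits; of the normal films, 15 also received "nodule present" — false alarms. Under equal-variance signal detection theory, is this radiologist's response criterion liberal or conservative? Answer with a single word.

conservative

z(H) = 0.319, z(FA) = -0.887
c = −½·(z(H) + z(FA)) = 0.284
c > 0 → conservative criterion (biased toward responding “no”).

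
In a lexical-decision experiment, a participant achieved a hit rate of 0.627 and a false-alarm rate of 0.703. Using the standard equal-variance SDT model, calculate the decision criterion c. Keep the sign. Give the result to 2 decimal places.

c = -0.43

z(0.627) = 0.3239, z(0.703) = 0.5330
c = −½·[z(H) + z(FA)] = −0.5 × (0.3239 + 0.5330) = -0.42845
c < 0: the participant has a liberal response bias.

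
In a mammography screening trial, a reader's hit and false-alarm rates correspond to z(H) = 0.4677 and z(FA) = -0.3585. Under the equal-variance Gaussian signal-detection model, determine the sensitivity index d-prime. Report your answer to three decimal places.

d-prime = 0.826

d' = z(H) − z(FA) = 0.4677 − (-0.3585) = 0.8262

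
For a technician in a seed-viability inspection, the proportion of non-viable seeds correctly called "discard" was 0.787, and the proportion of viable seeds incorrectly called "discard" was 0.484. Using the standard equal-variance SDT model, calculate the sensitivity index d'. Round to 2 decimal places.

d' = 0.84

z(H) = z(0.787) = 0.7961
z(FA) = z(0.484) = -0.0401
d' = z(H) − z(FA) = 0.7961 − (-0.0401) = 0.8362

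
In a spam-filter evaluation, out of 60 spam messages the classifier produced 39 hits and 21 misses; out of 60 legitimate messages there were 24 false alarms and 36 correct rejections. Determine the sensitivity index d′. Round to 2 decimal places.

H = 39/60 = 0.6500
FA = 24/60 = 0.4000
z(H) = z(0.6500) = 0.3853
z(FA) = z(0.4000) = -0.2533
d' = z(H) − z(FA) = 0.3853 − (-0.2533) = 0.6386

d′ = 0.64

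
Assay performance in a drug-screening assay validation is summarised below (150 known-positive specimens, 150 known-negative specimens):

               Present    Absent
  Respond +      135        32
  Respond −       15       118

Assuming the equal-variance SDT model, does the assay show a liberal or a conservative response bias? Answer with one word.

z(H) = 1.282, z(FA) = -0.795
c = −½·(z(H) + z(FA)) = -0.2435
c < 0 → liberal criterion (biased toward responding “yes”).

liberal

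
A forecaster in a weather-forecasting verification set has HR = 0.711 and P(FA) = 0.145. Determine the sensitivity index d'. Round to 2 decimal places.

z(0.711) = 0.5563, z(0.145) = -1.0581
d' = z(H) − z(FA) = 0.5563 − (-1.0581) = 1.6144

d' = 1.61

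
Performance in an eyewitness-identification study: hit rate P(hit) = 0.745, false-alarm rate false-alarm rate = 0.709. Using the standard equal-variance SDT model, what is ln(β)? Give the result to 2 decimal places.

ln β = -0.07

Φ⁻¹(H) = 0.659
Φ⁻¹(FA) = 0.550
ln β = −½·[z(H)² − z(FA)²] = −0.5 × (0.434 − 0.303) = -0.0655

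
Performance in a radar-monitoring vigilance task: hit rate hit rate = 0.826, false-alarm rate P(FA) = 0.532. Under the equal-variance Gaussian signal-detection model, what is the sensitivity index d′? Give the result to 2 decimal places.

Φ⁻¹(H) = 0.9385
Φ⁻¹(FA) = 0.0803
d' = z(H) − z(FA) = 0.9385 − 0.0803 = 0.8582

d′ = 0.86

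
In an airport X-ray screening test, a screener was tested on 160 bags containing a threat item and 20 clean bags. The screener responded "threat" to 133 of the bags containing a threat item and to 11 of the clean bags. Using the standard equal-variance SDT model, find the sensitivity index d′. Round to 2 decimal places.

d′ = 0.83

H = 133/160 = 0.8313
FA = 11/20 = 0.5500
z(H) = 0.959
z(FA) = 0.126
d' = z(H) − z(FA) = 0.959 − 0.126 = 0.833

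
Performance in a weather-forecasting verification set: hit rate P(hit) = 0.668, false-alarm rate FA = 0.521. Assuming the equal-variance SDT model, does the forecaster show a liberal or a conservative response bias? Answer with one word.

liberal

z(H) = 0.434, z(FA) = 0.053
c = −½·(z(H) + z(FA)) = -0.2435
c < 0 → liberal criterion (biased toward responding “yes”).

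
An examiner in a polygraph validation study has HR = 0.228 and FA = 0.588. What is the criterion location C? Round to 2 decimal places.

C = 0.26

z(0.228) = -0.745, z(0.588) = 0.222
c = −½·[z(H) + z(FA)] = −0.5 × (-0.745 + 0.222) = 0.2615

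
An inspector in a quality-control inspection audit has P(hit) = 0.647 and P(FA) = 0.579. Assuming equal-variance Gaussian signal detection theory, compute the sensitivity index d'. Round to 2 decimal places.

d' = 0.18

z(H) = 0.377
z(FA) = 0.199
d' = z(H) − z(FA) = 0.377 − 0.199 = 0.178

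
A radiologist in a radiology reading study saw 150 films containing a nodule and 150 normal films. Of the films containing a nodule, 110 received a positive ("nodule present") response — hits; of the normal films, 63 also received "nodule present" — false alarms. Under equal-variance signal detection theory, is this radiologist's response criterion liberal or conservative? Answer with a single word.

z(H) = 0.623, z(FA) = -0.202
c = −½·(z(H) + z(FA)) = -0.2105
c < 0 → liberal criterion (biased toward responding “yes”).

liberal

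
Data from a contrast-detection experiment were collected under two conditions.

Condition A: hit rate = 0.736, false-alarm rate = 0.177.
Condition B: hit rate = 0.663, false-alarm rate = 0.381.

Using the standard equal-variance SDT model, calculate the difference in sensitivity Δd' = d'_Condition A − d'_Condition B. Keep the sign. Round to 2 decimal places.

Condition A: z(0.736) = 0.631, z(0.177) = -0.927, d' = 1.558
Condition B: z(0.663) = 0.421, z(0.381) = -0.303, d' = 0.724
Δd' = d'_Condition A − d'_Condition B = 1.558 − 0.724 = 0.834
Condition A has the higher sensitivity.

Δd' = 0.83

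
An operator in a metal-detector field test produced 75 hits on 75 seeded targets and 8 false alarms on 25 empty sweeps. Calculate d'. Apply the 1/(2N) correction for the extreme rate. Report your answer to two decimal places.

The hit rate is 75/75 = 1, so apply the 1/(2N) correction: H → 1 − 1/(2·75) = 0.99333.
z(H) = z(0.99333) = 2.475
z(FA) = z(0.32000) = -0.468
d' = 2.475 − (-0.468) = 2.943

d' = 2.94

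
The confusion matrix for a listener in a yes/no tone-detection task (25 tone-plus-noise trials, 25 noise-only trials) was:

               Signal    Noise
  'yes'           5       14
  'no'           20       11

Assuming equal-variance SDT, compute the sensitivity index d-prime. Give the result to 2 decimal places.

H = 5/25 = 0.2000
FA = 14/25 = 0.5600
z(H) = z(0.2000) = -0.842
z(FA) = z(0.5600) = 0.151
d' = z(H) − z(FA) = -0.842 − 0.151 = -0.993

d-prime = -0.99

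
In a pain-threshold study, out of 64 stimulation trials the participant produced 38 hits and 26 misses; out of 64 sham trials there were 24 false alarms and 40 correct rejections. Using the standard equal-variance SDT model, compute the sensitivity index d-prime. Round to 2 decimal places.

d-prime = 0.56

H = 38/64 = 0.5938
FA = 24/64 = 0.3750
z(0.5938) = 0.2373, z(0.3750) = -0.3186
d' = z(H) − z(FA) = 0.2373 − (-0.3186) = 0.5559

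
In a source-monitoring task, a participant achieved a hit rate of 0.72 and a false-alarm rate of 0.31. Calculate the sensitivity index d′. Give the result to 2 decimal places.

d′ = 1.08

Φ⁻¹(0.72) = 0.5828, Φ⁻¹(0.31) = -0.4959
d' = z(H) − z(FA) = 0.5828 − (-0.4959) = 1.0787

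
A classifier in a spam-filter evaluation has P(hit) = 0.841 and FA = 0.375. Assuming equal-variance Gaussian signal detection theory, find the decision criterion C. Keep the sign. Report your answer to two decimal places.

C = -0.34

Φ⁻¹(H) = Φ⁻¹(0.841) = 0.9986
Φ⁻¹(FA) = Φ⁻¹(0.375) = -0.3186
c = −½·[z(H) + z(FA)] = −0.5 × (0.9986 + (-0.3186)) = -0.3400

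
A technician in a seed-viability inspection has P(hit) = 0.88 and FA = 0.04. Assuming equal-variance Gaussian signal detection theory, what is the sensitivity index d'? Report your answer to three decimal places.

z(H) = z(0.88) = 1.1750
z(FA) = z(0.04) = -1.7507
d' = z(H) − z(FA) = 1.1750 − (-1.7507) = 2.9257

d' = 2.926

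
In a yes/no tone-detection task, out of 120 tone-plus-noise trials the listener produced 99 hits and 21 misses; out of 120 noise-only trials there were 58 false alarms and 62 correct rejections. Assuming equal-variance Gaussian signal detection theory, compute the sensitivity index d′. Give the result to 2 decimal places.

d′ = 0.98

H = 99/120 = 0.8250
FA = 58/120 = 0.4833
Φ⁻¹(0.8250) = 0.9346, Φ⁻¹(0.4833) = -0.0419
d' = z(H) − z(FA) = 0.9346 − (-0.0419) = 0.9765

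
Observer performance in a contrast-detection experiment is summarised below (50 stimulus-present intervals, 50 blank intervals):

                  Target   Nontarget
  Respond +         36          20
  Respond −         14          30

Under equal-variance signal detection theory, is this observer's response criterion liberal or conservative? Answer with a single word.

z(H) = 0.583, z(FA) = -0.253
c = −½·(z(H) + z(FA)) = -0.165
c < 0 → liberal criterion (biased toward responding “yes”).

liberal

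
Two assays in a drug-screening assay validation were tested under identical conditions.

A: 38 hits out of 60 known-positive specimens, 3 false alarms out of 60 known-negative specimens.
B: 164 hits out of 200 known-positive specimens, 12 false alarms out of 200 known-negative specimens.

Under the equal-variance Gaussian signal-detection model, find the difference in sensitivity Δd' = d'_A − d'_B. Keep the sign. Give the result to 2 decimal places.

Δd' = -0.48

A: z(0.6333) = 0.341, z(0.0500) = -1.645, d' = 1.986
B: z(0.8200) = 0.915, z(0.0600) = -1.555, d' = 2.470
Δd' = d'_A − d'_B = 1.986 − 2.470 = -0.484
B has the higher sensitivity.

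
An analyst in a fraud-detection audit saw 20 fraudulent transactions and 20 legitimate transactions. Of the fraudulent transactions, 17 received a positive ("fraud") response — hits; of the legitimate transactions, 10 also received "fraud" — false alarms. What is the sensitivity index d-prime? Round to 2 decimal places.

H = 17/20 = 0.8500
FA = 10/20 = 0.5000
z(H) = z(0.8500) = 1.0364
z(FA) = z(0.5000) = 0.0000
d' = z(H) − z(FA) = 1.0364 − 0.0000 = 1.0364

d-prime = 1.04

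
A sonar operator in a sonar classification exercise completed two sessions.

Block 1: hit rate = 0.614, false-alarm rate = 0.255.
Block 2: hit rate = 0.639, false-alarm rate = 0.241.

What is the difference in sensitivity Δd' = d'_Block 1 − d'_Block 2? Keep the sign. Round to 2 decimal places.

Δd' = -0.11

Block 1: z(0.614) = 0.290, z(0.255) = -0.659, d' = 0.949
Block 2: z(0.639) = 0.356, z(0.241) = -0.703, d' = 1.059
Δd' = d'_Block 1 − d'_Block 2 = 0.949 − 1.059 = -0.110
Block 2 has the higher sensitivity.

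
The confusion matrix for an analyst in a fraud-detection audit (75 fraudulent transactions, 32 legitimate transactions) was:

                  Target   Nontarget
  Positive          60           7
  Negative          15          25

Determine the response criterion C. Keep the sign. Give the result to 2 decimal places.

C = -0.03

H = 60/75 = 0.8000
FA = 7/32 = 0.2188
Φ⁻¹(H) = Φ⁻¹(0.8000) = 0.8416
Φ⁻¹(FA) = Φ⁻¹(0.2188) = -0.7763
c = −½·[z(H) + z(FA)] = −0.5 × (0.8416 + (-0.7763)) = -0.03265
c < 0: the analyst has a liberal response bias.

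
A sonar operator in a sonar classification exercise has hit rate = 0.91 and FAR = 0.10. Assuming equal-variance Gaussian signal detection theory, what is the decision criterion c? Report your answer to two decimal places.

c = -0.03

Φ⁻¹(H) = Φ⁻¹(0.91) = 1.341
Φ⁻¹(FA) = Φ⁻¹(0.10) = -1.282
c = −½·[z(H) + z(FA)] = −0.5 × (1.341 + (-1.282)) = -0.0295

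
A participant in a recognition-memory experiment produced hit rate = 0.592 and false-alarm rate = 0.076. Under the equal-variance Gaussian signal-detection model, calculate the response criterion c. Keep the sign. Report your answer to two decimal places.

c = 0.60

z(0.592) = 0.233, z(0.076) = -1.433
c = −½·[z(H) + z(FA)] = −0.5 × (0.233 + (-1.433)) = 0.600
c > 0: the participant has a conservative response bias.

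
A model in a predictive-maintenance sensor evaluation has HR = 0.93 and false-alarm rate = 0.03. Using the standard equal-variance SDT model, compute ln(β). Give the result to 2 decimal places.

ln β = 0.68

z(H) = 1.476
z(FA) = -1.881
ln β = −½·[z(H)² − z(FA)²] = −0.5 × (2.179 − 3.538) = 0.6795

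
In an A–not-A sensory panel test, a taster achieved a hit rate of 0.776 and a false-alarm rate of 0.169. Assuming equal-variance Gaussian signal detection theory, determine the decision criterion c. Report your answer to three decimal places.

z(0.776) = 0.7588, z(0.169) = -0.9581
c = −½·[z(H) + z(FA)] = −0.5 × (0.7588 + (-0.9581)) = 0.09965

c = 0.100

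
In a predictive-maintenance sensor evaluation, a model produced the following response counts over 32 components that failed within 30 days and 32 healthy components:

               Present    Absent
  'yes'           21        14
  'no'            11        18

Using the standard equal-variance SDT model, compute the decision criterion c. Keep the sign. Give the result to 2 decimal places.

c = -0.12

H = 21/32 = 0.6562
FA = 14/32 = 0.4375
z(H) = z(0.6562) = 0.402
z(FA) = z(0.4375) = -0.157
c = −½·[z(H) + z(FA)] = −0.5 × (0.402 + (-0.157)) = -0.1225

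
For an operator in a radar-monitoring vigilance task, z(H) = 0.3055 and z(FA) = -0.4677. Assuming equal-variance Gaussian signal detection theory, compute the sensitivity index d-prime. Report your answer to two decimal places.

d' = z(H) − z(FA) = 0.3055 − (-0.4677) = 0.7732

d-prime = 0.77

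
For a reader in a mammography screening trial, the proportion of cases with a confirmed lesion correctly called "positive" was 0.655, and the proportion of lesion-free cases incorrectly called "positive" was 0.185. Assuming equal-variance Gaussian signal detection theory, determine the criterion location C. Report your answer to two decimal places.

z(0.655) = 0.3989, z(0.185) = -0.8965
c = −½·[z(H) + z(FA)] = −0.5 × (0.3989 + (-0.8965)) = 0.2488

C = 0.25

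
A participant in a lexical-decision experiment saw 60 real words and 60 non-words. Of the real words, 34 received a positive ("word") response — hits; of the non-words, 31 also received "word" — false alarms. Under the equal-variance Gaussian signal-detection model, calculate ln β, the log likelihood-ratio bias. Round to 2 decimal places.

ln β = -0.01

H = 34/60 = 0.5667
FA = 31/60 = 0.5167
z(H) = 0.168
z(FA) = 0.042
ln β = −½·[z(H)² − z(FA)²] = −0.5 × (0.028 − 0.002) = -0.013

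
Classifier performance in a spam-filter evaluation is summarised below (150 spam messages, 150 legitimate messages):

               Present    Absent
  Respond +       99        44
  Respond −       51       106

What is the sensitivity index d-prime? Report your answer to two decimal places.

d-prime = 0.96

H = 99/150 = 0.6600
FA = 44/150 = 0.2933
Φ⁻¹(0.6600) = 0.4125, Φ⁻¹(0.2933) = -0.5438
d' = z(H) − z(FA) = 0.4125 − (-0.5438) = 0.9563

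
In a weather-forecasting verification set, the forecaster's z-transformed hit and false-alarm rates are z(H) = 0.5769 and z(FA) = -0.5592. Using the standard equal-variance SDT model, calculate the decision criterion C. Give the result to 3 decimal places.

C = -0.009

c = −½·[z(H) + z(FA)] = −½·(0.5769 + (-0.5592)) = -0.00885
c < 0: the forecaster has a liberal response bias.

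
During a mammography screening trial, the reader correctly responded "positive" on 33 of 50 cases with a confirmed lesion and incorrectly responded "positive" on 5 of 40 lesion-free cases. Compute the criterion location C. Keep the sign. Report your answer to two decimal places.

C = 0.37

H = 33/50 = 0.6600
FA = 5/40 = 0.1250
Φ⁻¹(0.6600) = 0.4125, Φ⁻¹(0.1250) = -1.1503
c = −½·[z(H) + z(FA)] = −0.5 × (0.4125 + (-1.1503)) = 0.3689
c > 0: the reader has a conservative response bias.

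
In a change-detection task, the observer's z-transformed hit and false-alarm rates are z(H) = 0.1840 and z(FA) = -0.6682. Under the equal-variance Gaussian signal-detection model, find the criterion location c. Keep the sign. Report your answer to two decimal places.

c = 0.24

c = −½·[z(H) + z(FA)] = −½·(0.1840 + (-0.6682)) = 0.2421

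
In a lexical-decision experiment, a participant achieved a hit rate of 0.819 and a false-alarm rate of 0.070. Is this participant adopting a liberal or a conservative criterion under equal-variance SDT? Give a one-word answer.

conservative

z(H) = 0.912, z(FA) = -1.476
c = −½·(z(H) + z(FA)) = 0.282
c > 0 → conservative criterion (biased toward responding “no”).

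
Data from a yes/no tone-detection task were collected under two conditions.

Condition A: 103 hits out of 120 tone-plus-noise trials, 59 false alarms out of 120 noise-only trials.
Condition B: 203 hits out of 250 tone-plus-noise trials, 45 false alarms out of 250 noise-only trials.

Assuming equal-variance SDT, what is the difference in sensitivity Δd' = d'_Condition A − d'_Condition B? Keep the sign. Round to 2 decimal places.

Condition A: z(0.8583) = 1.073, z(0.4917) = -0.021, d' = 1.094
Condition B: z(0.8120) = 0.885, z(0.1800) = -0.915, d' = 1.800
Δd' = d'_Condition A − d'_Condition B = 1.094 − 1.800 = -0.706
Condition B has the higher sensitivity.

Δd' = -0.71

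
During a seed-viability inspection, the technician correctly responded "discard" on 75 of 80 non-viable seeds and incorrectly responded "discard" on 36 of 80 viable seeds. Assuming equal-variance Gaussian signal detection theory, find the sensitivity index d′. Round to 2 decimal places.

d′ = 1.66

H = 75/80 = 0.9375
FA = 36/80 = 0.4500
z(H) = 1.534
z(FA) = -0.126
d' = z(H) − z(FA) = 1.534 − (-0.126) = 1.660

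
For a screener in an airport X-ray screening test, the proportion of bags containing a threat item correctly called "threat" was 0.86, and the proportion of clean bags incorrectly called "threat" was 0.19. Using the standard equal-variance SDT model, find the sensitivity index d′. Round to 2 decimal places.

z(0.86) = 1.080, z(0.19) = -0.878
d' = z(H) − z(FA) = 1.080 − (-0.878) = 1.958

d′ = 1.96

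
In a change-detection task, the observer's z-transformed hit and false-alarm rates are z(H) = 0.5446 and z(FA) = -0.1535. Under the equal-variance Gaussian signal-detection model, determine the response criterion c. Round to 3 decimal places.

c = −½·[z(H) + z(FA)] = −½·(0.5446 + (-0.1535)) = -0.19555

c = -0.196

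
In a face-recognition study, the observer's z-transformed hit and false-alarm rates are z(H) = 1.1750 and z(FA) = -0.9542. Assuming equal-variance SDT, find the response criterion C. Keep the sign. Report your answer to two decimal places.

c = −½·[z(H) + z(FA)] = −½·(1.1750 + (-0.9542)) = -0.1104
c < 0: the observer has a liberal response bias.

C = -0.11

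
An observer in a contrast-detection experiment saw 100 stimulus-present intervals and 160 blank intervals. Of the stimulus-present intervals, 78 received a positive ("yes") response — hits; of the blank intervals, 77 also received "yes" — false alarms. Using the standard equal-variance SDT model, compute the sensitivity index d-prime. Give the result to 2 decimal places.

H = 78/100 = 0.7800
FA = 77/160 = 0.4813
z(H) = 0.772
z(FA) = -0.047
d' = z(H) − z(FA) = 0.772 − (-0.047) = 0.819

d-prime = 0.82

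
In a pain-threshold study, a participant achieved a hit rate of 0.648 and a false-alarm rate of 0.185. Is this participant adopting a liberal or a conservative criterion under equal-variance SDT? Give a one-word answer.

conservative

z(H) = 0.380, z(FA) = -0.896
c = −½·(z(H) + z(FA)) = 0.258
c > 0 → conservative criterion (biased toward responding “no”).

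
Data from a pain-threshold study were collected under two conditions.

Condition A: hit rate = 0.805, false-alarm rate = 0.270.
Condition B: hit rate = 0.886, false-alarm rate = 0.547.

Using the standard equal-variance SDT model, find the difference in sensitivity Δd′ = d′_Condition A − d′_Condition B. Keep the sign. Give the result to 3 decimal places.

Condition A: z(0.805) = 0.8596, z(0.270) = -0.6128, d' = 1.4724
Condition B: z(0.886) = 1.2055, z(0.547) = 0.1181, d' = 1.0874
Δd' = d'_Condition A − d'_Condition B = 1.4724 − 1.0874 = 0.3850
Condition A has the higher sensitivity.

Δd′ = 0.385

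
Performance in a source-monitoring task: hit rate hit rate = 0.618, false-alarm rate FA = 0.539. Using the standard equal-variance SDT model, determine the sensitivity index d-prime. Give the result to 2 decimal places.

z(H) = z(0.618) = 0.3002
z(FA) = z(0.539) = 0.0979
d' = z(H) − z(FA) = 0.3002 − 0.0979 = 0.2023

d-prime = 0.20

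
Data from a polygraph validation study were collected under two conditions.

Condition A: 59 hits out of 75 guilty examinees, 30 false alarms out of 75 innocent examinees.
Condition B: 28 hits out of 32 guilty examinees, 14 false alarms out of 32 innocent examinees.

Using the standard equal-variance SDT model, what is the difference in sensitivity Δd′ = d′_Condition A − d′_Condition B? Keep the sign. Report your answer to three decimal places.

Condition A: z(0.7867) = 0.7950, z(0.4000) = -0.2533, d' = 1.0483
Condition B: z(0.8750) = 1.1503, z(0.4375) = -0.1573, d' = 1.3076
Δd' = d'_Condition A − d'_Condition B = 1.0483 − 1.3076 = -0.2593
Condition B has the higher sensitivity.

Δd′ = -0.259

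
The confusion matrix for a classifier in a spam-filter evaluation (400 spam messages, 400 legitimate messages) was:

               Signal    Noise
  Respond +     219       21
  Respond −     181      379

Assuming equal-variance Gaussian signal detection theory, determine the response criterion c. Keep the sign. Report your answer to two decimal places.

c = 0.75

H = 219/400 = 0.5475
FA = 21/400 = 0.0525
Φ⁻¹(H) = Φ⁻¹(0.5475) = 0.119
Φ⁻¹(FA) = Φ⁻¹(0.0525) = -1.621
c = −½·[z(H) + z(FA)] = −0.5 × (0.119 + (-1.621)) = 0.751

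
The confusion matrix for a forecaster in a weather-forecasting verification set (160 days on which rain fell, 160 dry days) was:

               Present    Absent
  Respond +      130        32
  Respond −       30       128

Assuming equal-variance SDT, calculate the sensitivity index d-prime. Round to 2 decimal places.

d-prime = 1.73

H = 130/160 = 0.8125
FA = 32/160 = 0.2000
z(H) = z(0.8125) = 0.887
z(FA) = z(0.2000) = -0.842
d' = z(H) − z(FA) = 0.887 − (-0.842) = 1.729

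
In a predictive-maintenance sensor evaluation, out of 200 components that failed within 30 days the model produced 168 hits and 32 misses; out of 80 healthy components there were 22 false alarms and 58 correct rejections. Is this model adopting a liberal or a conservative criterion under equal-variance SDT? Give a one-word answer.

z(H) = 0.994, z(FA) = -0.598
c = −½·(z(H) + z(FA)) = -0.198
c < 0 → liberal criterion (biased toward responding “yes”).

liberal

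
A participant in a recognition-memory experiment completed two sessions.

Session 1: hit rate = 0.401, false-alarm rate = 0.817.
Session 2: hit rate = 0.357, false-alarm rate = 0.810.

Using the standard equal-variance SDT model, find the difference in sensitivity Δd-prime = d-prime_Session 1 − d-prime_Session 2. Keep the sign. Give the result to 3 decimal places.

Session 1: z(0.401) = -0.2508, z(0.817) = 0.9040, d' = -1.1548
Session 2: z(0.357) = -0.3665, z(0.810) = 0.8779, d' = -1.2444
Δd' = d'_Session 1 − d'_Session 2 = -1.1548 − (-1.2444) = 0.0896
Session 1 has the higher sensitivity.

Δd-prime = 0.090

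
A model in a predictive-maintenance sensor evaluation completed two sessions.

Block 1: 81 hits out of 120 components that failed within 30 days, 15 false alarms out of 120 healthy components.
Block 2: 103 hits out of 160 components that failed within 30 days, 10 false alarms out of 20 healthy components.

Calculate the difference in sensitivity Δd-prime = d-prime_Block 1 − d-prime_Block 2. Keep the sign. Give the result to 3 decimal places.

Δd-prime = 1.236

Block 1: z(0.6750) = 0.4538, z(0.1250) = -1.1503, d' = 1.6041
Block 2: z(0.6438) = 0.3686, z(0.5000) = 0.0000, d' = 0.3686
Δd' = d'_Block 1 − d'_Block 2 = 1.6041 − 0.3686 = 1.2355
Block 1 has the higher sensitivity.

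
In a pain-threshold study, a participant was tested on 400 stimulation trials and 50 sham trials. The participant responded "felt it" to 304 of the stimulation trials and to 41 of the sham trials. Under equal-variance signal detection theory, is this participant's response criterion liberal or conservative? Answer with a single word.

z(H) = 0.706, z(FA) = 0.915
c = −½·(z(H) + z(FA)) = -0.8105
c < 0 → liberal criterion (biased toward responding “yes”).

liberal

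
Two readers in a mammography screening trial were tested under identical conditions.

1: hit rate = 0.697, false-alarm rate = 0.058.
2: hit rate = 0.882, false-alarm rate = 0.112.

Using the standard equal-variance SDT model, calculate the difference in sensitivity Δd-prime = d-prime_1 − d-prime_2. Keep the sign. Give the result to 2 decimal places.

1: z(0.697) = 0.516, z(0.058) = -1.572, d' = 2.088
2: z(0.882) = 1.185, z(0.112) = -1.216, d' = 2.401
Δd' = d'_1 − d'_2 = 2.088 − 2.401 = -0.313
2 has the higher sensitivity.

Δd-prime = -0.31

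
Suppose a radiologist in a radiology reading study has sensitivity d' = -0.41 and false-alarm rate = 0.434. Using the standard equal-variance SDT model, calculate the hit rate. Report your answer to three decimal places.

hit rate = 0.282

z(false-alarm rate) = z(0.434) = -0.1662
z(H) = z(FA) + d' = -0.1662 + (-0.41) = -0.5762
hit rate = Φ(-0.5762) = 0.2822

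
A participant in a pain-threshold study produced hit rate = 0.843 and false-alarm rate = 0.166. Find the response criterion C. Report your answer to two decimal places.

C = -0.02

z(H) = 1.007
z(FA) = -0.970
c = −½·[z(H) + z(FA)] = −0.5 × (1.007 + (-0.970)) = -0.0185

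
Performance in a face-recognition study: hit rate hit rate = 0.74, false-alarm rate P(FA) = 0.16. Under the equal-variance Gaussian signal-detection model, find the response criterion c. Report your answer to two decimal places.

c = 0.18

Φ⁻¹(H) = 0.6433
Φ⁻¹(FA) = -0.9945
c = −½·[z(H) + z(FA)] = −0.5 × (0.6433 + (-0.9945)) = 0.1756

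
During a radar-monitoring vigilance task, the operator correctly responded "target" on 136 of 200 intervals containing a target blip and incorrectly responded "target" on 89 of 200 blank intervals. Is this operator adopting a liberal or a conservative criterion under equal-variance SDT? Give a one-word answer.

liberal

z(H) = 0.468, z(FA) = -0.138
c = −½·(z(H) + z(FA)) = -0.165
c < 0 → liberal criterion (biased toward responding “yes”).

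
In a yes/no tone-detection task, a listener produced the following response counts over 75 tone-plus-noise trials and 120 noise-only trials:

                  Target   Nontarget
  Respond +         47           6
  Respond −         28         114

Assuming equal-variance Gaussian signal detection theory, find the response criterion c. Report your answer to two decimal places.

c = 0.66

H = 47/75 = 0.6267
FA = 6/120 = 0.0500
z(H) = 0.3231
z(FA) = -1.6449
c = −½·[z(H) + z(FA)] = −0.5 × (0.3231 + (-1.6449)) = 0.6609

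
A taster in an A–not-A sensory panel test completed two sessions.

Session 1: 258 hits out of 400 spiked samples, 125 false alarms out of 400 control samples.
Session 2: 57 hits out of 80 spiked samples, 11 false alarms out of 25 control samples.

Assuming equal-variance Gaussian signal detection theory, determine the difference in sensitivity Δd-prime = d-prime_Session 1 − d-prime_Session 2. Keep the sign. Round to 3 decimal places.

Δd-prime = 0.149

Session 1: z(0.6450) = 0.3719, z(0.3125) = -0.4888, d' = 0.8607
Session 2: z(0.7125) = 0.5607, z(0.4400) = -0.1510, d' = 0.7117
Δd' = d'_Session 1 − d'_Session 2 = 0.8607 − 0.7117 = 0.1490
Session 1 has the higher sensitivity.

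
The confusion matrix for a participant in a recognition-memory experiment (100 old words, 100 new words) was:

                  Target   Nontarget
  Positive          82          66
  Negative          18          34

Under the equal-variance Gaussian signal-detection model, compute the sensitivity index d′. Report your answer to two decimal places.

d′ = 0.50

H = 82/100 = 0.8200
FA = 66/100 = 0.6600
Φ⁻¹(0.8200) = 0.9154, Φ⁻¹(0.6600) = 0.4125
d' = z(H) − z(FA) = 0.9154 − 0.4125 = 0.5029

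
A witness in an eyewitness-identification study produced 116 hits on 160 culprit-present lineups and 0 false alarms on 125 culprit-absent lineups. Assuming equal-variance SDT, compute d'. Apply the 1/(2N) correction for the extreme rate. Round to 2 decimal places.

The false-alarm rate is 0/125 = 0, so apply the 1/(2N) correction: FA → 1/(2·125) = 0.00400.
z(H) = z(0.72500) = 0.598
z(FA) = z(0.00400) = -2.652
d' = 0.598 − (-2.652) = 3.250

d' = 3.25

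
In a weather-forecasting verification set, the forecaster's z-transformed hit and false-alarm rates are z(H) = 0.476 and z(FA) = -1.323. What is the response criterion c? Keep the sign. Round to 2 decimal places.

c = −½·[z(H) + z(FA)] = −½·(0.476 + (-1.323)) = 0.4235
c > 0: the forecaster has a conservative response bias.

c = 0.42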